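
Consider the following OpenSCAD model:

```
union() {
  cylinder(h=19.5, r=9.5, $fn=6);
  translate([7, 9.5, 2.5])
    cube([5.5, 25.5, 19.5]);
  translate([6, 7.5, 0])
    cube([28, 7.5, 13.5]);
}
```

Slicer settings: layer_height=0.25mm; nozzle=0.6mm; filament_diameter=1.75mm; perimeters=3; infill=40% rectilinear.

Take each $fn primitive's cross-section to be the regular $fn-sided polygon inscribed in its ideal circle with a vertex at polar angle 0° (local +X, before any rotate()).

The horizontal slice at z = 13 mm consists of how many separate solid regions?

2

At z = 13 mm: the cylinder: section is a regular 6-gon, circumradius r=9.5; the 5.5×25.5 cube at (7, 9.5) contributes its full rectangle; the 28×7.5 cube at (6, 7.5) contributes its full rectangle; Merging all regions: the regions partially overlap (shared area 30.25 mm²), so overlapping operands fuse into one piece — 2 connected regions. The result has 2 disconnected regions.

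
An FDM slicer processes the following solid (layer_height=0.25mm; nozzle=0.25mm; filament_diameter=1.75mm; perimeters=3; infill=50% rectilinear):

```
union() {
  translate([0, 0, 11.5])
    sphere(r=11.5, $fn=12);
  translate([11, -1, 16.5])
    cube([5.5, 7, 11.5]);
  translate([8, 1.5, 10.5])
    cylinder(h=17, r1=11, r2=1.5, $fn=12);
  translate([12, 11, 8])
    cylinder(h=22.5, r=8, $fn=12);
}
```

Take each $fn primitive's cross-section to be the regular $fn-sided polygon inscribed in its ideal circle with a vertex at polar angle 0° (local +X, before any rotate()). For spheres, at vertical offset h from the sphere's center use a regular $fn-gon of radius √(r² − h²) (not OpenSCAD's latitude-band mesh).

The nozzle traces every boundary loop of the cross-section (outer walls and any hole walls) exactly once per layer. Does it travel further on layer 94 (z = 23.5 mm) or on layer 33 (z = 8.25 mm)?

layer 33 (z = 8.25 mm)

Layer 94 (z = 23.5): the sphere is not intersected at this z (|z−center|=12.000 > r=11.5); the cube at (11, -1) (footprint 5.5×7) is included at this height (perimeter 25.00 mm); the cone at (8, 1.5) (r1=11→r2=1.5) has section circumradius 3.735 here — a regular 12-gon (perimeter = 2·12·3.735·sin(180°/12) = 23.20 mm); the r=8 cylinder at (12, 11) contributes a regular 12-gon of circumradius 8 (perimeter = 2·12·8.000·sin(180°/12) = 49.69 mm); Combining (union): the regions partially overlap (shared area 18.98 mm²), so the edge portions inside another operand are dropped and the merged outline is re-measured after clipping — boundary = 65.06 mm. So its perimeter = 65.06 mm. Layer 33 (z = 8.25): the r=11.5 sphere contributes a regular 12-gon of circumradius √(11.5²−3.25²) = 11.031 (perimeter = 2·12·11.031·sin(180°/12) = 68.52 mm); the cube at (11, -1) is not intersected at this z (z outside [16.5, 28]); the cone at (8, 1.5) is not intersected at this z (z outside [10.5, 27.5]); the r=8 cylinder at (12, 11) gives a regular 12-gon of circumradius 8 (constant along its height) (perimeter = 2·12·8.000·sin(180°/12) = 49.69 mm); Combining (union): the regions partially overlap (shared area 14.01 mm²), so the edge portions inside another operand are dropped and the merged outline is re-measured after clipping — boundary = 99.89 mm. So its perimeter = 99.89 mm. Layer 33 is larger (99.89 vs 65.06 mm).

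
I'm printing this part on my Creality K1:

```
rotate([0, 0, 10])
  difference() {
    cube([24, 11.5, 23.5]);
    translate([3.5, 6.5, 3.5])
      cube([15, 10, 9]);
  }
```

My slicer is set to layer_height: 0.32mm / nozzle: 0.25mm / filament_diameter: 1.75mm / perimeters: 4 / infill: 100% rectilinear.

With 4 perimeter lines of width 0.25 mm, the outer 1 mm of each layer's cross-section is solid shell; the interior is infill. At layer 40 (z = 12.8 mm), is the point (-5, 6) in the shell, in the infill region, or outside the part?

outside

At z = 12.8 mm: the cube is present — its section is the full 24×11.5 rectangle; the cube at (3.5, 6.5) does not reach this height (z outside [3.5, 12.5]); Taking the first minus the rest: none of the subtracted shapes is present at this height, so the 24×11.5 cube is unchanged — 1 connected region; (rotated 10° about Z; rotation is an isometry so areas/perimeters/island counts are preserved). Overall, the cross-section is a single solid region. Undo the 10° rotation: the query point maps to (-3.882, 6.777) in the un-rotated model frame. The nearest boundary edge runs (0.00, 11.50)→(0.00, 0.00); distance from the point to it = 3.88 mm. The point is not inside any of the regions above, so it lies outside the cross-section (3.88 mm from the nearest boundary).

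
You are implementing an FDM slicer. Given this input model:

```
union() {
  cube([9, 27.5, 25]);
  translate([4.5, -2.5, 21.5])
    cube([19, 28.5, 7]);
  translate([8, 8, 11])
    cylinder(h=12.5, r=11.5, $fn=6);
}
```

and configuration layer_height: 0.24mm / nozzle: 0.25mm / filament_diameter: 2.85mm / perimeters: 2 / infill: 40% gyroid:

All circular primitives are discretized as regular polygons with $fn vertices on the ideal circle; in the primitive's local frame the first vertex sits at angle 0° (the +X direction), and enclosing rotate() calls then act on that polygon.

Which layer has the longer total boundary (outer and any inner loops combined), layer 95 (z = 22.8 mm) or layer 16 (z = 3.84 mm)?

Layer 95 (z = 22.8): the 9×27.5 cube contributes its full rectangle (perimeter 73.00 mm); the 19×28.5 cube at (4.5, -2.5) contributes its full rectangle (perimeter 95.00 mm); the r=11.5 cylinder at (8, 8) contributes a regular 6-gon of circumradius 11.5 (perimeter = 2·6·11.500·sin(180°/6) = 69.00 mm); Taking the union: the regions partially overlap (shared area 433.86 mm²), so the edge portions inside another operand are dropped and the merged outline is re-measured after clipping — boundary = 108.05 mm. So its perimeter = 108.05 mm. Layer 16 (z = 3.84): the cube (footprint 9×27.5) is included at this height (perimeter 73.00 mm); the cube at (4.5, -2.5) is absent (z outside [21.5, 28.5]); the cylinder at (8, 8) is not intersected at this z (z outside [11, 23.5]); Combining (union): only the 9×27.5 cube is present, so the union is just that shape — boundary = 73.00 mm. So its perimeter = 73.00 mm. Layer 95 is larger (108.05 vs 73.00 mm).

layer 95 (z = 22.8 mm)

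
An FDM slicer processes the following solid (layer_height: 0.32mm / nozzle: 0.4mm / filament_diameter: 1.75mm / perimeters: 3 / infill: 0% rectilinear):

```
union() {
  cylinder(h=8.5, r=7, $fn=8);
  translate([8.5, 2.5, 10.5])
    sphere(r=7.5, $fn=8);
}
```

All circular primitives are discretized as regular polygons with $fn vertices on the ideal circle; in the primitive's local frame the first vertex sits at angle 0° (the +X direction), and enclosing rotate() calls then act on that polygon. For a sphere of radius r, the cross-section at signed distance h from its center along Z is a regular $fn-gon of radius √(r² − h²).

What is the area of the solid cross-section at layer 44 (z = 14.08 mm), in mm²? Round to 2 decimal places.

At z = 14.08 mm: the cylinder is not intersected at this z (z outside [0, 8.5]); the r=7.5 sphere at (8.5, 2.5) slices to a regular 8-gon of circumradius 6.590 (√(r²−h²) with h=3.58 from center) (area = (8/2)·6.590²·sin(360°/8) = 122.85 mm²); Combining (union): only the r=7.5 sphere at (8.5, 2.5) is present, so the union is just that shape — area = 122.85 mm². Overall, the cross-section is a single solid region. Net area = 122.85 mm².

122.85 mm²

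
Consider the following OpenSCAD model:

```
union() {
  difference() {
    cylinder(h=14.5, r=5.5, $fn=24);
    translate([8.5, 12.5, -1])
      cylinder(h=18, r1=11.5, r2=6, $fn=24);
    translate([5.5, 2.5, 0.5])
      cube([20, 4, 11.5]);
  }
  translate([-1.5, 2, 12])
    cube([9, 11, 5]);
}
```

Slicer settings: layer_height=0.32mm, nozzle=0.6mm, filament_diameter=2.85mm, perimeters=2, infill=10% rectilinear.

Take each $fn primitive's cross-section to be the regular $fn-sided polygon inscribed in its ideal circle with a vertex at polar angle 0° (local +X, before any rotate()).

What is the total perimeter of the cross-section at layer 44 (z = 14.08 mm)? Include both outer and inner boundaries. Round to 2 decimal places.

At z = 14.08 mm: the r=5.5 cylinder gives a regular 24-gon of circumradius 5.5 (constant along its height) (perimeter = 2·24·5.500·sin(180°/24) = 34.46 mm); the cone at (8.5, 12.5) contributes a regular 24-gon of circumradius 6.892 (interpolated between r1=11.5 and r2=6 at t=0.838) (perimeter = 2·24·6.892·sin(180°/24) = 43.18 mm); the cube at (5.5, 2.5) is not intersected at this z (z outside [0.5, 12]); Subtracting the remaining from the first: starting from the r=5.5 cylinder, the cone at (8.5, 12.5) misses the remaining region (no effect) — boundary = 34.46 mm; the cube at (-1.5, 2) is present — its section is the full 9×11 rectangle (perimeter 40.00 mm); Combining (union): the regions partially overlap (shared area 17.90 mm²), so the edge portions inside another operand are dropped and the merged outline is re-measured after clipping — boundary = 56.53 mm. Overall, the cross-section is a single solid region. Total boundary length (outer) = 56.53 mm.

56.53 mm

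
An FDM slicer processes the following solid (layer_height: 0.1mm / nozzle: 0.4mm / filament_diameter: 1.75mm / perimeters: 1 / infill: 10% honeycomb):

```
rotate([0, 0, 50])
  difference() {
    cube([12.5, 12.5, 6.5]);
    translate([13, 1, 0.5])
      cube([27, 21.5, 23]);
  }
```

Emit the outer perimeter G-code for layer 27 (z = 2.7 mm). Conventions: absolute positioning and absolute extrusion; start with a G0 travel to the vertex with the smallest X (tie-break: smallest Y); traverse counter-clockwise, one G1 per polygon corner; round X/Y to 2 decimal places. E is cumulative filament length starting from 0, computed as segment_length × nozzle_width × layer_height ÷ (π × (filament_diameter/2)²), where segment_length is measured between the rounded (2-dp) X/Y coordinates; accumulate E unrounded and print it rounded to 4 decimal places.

At z = 2.7 mm: the cube is present — its section is the full 12.5×12.5 rectangle; the 27×21.5 cube at (13, 1) contributes its full rectangle; Taking the first minus the rest: starting from the 12.5×12.5 cube, the 27×21.5 cube at (13, 1) misses the remaining region (no effect) — 1 connected region; (rotated 50° about Z; rotation is an isometry so areas/perimeters/island counts are preserved). The outline is a single polygon with 4 vertices. Extrusion per mm of travel: 0.4 × 0.1 / (π × 0.875²) = 0.016630. Accumulating E over each segment gives final E = 0.8315.

G0 X-9.58 Y8.03 Z2.70
G1 X0.00 Y0.00 E0.2079
G1 X8.03 Y9.58 E0.4158
G1 X-1.54 Y17.61 E0.6235
G1 X-9.58 Y8.03 E0.8315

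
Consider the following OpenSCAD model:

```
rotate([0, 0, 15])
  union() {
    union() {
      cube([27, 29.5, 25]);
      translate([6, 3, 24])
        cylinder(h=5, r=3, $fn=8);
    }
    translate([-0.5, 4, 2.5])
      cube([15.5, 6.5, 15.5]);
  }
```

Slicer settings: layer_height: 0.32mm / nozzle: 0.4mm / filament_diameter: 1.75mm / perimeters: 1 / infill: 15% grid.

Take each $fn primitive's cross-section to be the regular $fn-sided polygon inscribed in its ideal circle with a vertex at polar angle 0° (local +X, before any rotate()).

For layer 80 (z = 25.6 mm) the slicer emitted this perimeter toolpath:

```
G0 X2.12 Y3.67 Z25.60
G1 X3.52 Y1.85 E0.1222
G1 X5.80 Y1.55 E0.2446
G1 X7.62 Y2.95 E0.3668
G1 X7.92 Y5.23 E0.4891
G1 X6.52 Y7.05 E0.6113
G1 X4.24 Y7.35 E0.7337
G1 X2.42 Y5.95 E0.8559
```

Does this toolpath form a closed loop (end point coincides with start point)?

Start point (G0): (2.12, 3.67). End point (last G1): the path does not return to the start — open.

no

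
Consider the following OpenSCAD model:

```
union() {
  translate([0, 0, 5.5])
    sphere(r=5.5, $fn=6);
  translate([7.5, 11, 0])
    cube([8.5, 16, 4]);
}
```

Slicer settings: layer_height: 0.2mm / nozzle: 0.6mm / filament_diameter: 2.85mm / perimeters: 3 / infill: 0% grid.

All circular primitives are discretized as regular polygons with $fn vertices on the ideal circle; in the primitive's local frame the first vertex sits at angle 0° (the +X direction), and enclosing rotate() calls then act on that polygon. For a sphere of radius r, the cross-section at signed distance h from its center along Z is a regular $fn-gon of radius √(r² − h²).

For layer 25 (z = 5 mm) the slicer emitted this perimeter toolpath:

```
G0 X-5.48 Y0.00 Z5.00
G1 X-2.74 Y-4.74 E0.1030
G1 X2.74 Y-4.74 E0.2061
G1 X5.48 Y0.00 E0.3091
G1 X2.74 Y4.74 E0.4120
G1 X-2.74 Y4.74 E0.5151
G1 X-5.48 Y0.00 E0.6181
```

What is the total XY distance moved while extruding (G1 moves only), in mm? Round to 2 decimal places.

32.86 mm

Sum the Euclidean lengths of each G1 segment: total = 32.86 mm.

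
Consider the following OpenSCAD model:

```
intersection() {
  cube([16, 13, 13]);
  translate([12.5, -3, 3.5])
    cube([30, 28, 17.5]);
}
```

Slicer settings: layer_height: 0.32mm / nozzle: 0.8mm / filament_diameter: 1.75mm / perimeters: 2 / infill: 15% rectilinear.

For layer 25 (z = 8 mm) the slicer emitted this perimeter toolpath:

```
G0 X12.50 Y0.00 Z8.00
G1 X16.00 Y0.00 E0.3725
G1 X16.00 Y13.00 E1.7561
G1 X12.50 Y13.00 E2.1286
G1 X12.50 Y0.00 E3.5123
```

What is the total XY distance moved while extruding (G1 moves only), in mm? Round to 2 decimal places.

33.00 mm

Sum the Euclidean lengths of each G1 segment: total = 33.00 mm.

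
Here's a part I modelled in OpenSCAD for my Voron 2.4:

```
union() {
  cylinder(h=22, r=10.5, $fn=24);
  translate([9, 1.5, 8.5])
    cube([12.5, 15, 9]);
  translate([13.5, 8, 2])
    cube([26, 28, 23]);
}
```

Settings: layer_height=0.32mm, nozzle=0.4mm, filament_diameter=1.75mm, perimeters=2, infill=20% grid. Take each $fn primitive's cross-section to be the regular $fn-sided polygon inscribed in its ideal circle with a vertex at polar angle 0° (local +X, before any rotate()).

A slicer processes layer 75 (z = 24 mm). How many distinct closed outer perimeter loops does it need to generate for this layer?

At z = 24 mm: the cylinder is not intersected at this z (z outside [0, 22]); the cube at (9, 1.5) is absent (z outside [8.5, 17.5]); the cube at (13.5, 8) (footprint 26×28) is included at this height; Merging all regions: only the 26×28 cube at (13.5, 8) is present, so the union is just that shape — 1 connected region. The result has 1 disconnected region.

1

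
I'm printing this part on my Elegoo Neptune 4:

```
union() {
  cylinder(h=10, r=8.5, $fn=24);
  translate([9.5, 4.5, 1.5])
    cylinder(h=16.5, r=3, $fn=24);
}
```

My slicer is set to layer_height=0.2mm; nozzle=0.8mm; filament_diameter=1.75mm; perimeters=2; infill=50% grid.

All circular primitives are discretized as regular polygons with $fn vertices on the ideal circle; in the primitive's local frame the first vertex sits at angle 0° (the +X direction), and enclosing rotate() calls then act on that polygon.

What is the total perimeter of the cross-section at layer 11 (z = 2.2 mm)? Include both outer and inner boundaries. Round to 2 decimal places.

At z = 2.2 mm: the r=8.5 cylinder contributes a regular 24-gon of circumradius 8.5 (perimeter = 2·24·8.500·sin(180°/24) = 53.25 mm); the r=3 cylinder at (9.5, 4.5) contributes a regular 24-gon of circumradius 3 (perimeter = 2·24·3.000·sin(180°/24) = 18.80 mm); Taking the union: the regions partially overlap (shared area 2.42 mm²), so the edge portions inside another operand are dropped and the merged outline is re-measured after clipping — boundary = 64.00 mm. Overall, the cross-section is a single solid region. Total boundary length (outer) = 64.00 mm.

64.00 mm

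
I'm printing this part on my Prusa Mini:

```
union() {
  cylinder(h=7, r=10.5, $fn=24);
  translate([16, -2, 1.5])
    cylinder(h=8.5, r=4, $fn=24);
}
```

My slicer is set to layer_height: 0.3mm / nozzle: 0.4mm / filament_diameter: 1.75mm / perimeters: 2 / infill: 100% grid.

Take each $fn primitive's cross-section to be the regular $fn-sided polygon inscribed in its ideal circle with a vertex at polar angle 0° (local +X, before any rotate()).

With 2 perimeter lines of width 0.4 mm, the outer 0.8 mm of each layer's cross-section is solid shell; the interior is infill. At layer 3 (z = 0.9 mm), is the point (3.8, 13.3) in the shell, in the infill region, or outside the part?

At z = 0.9 mm: the cylinder: section is a regular 24-gon, circumradius r=10.5; the cylinder at (16, -2) does not reach this height (z outside [1.5, 10]); Merging all regions: only the r=10.5 cylinder is present, so the union is just that shape — 1 connected region. Overall, the cross-section is a single solid region. The nearest boundary edge runs (5.25, 9.09)→(2.72, 10.14); distance from the point to it = 3.34 mm. The point is not inside any of the regions above, so it lies outside the cross-section (3.34 mm from the nearest boundary).

outside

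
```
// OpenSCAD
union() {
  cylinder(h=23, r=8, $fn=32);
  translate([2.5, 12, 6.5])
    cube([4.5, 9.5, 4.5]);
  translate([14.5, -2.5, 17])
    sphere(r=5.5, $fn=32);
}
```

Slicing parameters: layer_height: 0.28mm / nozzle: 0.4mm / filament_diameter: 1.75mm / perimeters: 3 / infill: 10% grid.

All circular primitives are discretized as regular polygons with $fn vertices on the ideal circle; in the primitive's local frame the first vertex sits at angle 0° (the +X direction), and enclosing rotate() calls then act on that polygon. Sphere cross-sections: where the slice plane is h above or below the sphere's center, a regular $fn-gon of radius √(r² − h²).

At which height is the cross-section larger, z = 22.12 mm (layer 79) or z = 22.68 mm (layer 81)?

Layer 79 (z = 22.12): the r=8 cylinder contributes a regular 32-gon of circumradius 8 (area = (32/2)·8.000²·sin(360°/32) = 199.77 mm²); the cube at (2.5, 12) does not reach this height (z outside [6.5, 11]); the r=5.5 sphere at (14.5, -2.5) contributes a regular 32-gon of circumradius √(5.5²−5.12²) = 2.009 (area = (32/2)·2.009²·sin(360°/32) = 12.60 mm²); Combining (union): the 2 present regions are separate (no shared area or edge), so areas and boundary lengths simply add and each stays a separate island — area = 212.37 mm². So its area = 212.37 mm². Layer 81 (z = 22.68): the cylinder: section is a regular 32-gon, circumradius r=8 (area = (32/2)·8.000²·sin(360°/32) = 199.77 mm²); the cube at (2.5, 12) does not reach this height (z outside [6.5, 11]); the sphere at (14.5, -2.5) does not reach this height (|z−center|=5.680 > r=5.5); Merging all regions: only the r=8 cylinder is present, so the union is just that shape — area = 199.77 mm². So its area = 199.77 mm². Layer 79 is larger (212.37 vs 199.77 mm²).

layer 79 (z = 22.12 mm)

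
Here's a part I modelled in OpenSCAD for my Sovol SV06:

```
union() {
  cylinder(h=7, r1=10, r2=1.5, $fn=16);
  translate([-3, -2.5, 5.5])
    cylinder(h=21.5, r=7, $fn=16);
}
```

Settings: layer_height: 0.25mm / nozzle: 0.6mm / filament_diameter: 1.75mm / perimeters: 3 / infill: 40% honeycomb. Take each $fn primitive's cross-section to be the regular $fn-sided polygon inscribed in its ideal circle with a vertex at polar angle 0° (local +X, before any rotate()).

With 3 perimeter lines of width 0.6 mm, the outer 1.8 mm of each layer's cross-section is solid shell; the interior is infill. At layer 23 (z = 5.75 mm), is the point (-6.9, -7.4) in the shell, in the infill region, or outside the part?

At z = 5.75 mm: the cone contributes a regular 16-gon of circumradius 3.018 (interpolated between r1=10 and r2=1.5 at t=0.821); the cylinder at (-3, -2.5): section is a regular 16-gon, circumradius r=7; Combining (union): the cone lies entirely inside the r=7 cylinder at (-3, -2.5), so the union is just the r=7 cylinder at (-3, -2.5) — 1 connected region. Overall, the cross-section is a single solid region. The nearest boundary edge runs (-5.68, -8.97)→(-7.95, -7.45); distance from the point to it = 0.62 mm. The point is inside the cross-section, 0.62 mm from the nearest boundary — within the 1.8 mm shell band (3 × 0.6).

shell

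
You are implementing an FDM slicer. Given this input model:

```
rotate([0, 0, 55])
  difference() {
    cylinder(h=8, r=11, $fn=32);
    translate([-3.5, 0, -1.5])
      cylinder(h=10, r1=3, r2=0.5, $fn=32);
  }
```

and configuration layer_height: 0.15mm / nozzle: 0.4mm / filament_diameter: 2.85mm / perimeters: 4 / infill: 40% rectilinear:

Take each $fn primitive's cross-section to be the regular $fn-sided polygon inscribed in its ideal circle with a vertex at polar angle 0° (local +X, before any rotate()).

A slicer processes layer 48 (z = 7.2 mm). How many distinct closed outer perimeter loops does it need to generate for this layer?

1

At z = 7.2 mm: the r=11 cylinder contributes a regular 32-gon of circumradius 11; the cone at (-3.5, 0): at t=0.870 of its height the radius interpolates to r₁+(r₂−r₁)t = 0.825, giving a regular 32-gon of that circumradius; Taking the first minus the rest: starting from the r=11 cylinder, the cone at (-3.5, 0) lies wholly inside it (removes its full 2.12 mm² and its 5.18 mm outline becomes a hole wall) — 1 connected region with 1 hole; (rotated 55° about Z; rotation is an isometry so areas/perimeters/island counts are preserved). The result has 1 disconnected region.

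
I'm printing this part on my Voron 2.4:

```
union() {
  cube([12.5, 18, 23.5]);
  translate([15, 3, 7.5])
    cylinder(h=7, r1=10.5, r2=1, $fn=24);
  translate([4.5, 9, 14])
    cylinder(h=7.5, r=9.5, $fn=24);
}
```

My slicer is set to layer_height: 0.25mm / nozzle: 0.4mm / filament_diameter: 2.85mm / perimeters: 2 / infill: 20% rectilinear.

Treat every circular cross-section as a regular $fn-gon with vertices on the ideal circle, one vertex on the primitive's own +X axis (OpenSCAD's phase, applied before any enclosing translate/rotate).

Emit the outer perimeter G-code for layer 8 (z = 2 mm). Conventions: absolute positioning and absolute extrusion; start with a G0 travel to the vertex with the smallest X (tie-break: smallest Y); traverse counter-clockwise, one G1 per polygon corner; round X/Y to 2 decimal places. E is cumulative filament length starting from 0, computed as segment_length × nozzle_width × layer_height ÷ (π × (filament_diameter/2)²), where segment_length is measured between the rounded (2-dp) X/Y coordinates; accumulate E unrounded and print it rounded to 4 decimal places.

At z = 2 mm: the cube is present — its section is the full 12.5×18 rectangle; the cone at (15, 3) is not intersected at this z (z outside [7.5, 14.5]); the cylinder at (4.5, 9) is not intersected at this z (z outside [14, 21.5]); Taking the union: only the 12.5×18 cube is present, so the union is just that shape — 1 connected region. The outline is a single polygon with 4 vertices. Extrusion per mm of travel: 0.4 × 0.25 / (π × 1.425²) = 0.015675. Accumulating E over each segment gives final E = 0.9562.

G0 X0.00 Y0.00 Z2.00
G1 X12.50 Y0.00 E0.1959
G1 X12.50 Y18.00 E0.4781
G1 X0.00 Y18.00 E0.6740
G1 X0.00 Y0.00 E0.9562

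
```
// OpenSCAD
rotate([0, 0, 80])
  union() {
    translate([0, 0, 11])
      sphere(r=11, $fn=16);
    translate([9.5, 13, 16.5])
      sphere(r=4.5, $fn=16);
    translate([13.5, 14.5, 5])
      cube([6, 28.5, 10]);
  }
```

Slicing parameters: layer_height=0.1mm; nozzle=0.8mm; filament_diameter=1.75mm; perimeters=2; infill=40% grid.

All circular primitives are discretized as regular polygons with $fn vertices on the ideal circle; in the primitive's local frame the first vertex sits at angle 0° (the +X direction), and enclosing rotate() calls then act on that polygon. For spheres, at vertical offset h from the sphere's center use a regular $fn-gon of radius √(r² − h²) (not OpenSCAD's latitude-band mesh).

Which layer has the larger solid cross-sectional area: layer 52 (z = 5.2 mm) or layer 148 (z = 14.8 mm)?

layer 148 (z = 14.8 mm)

Layer 52 (z = 5.2): the r=11 sphere contributes a regular 16-gon of circumradius √(11²−5.8²) = 9.347 (area = (16/2)·9.347²·sin(360°/16) = 267.45 mm²); the sphere at (9.5, 13) is absent (|z−center|=11.300 > r=4.5); the cube at (13.5, 14.5) is present — its section is the full 6×28.5 rectangle (area 171.00 mm²); Merging all regions: the 2 present regions are separate (no shared area or edge), so areas and boundary lengths simply add and each stays a separate island — area = 438.45 mm²; (whole slice rotated 80° about Z — lengths, areas and connectivity unchanged). So its area = 438.45 mm². Layer 148 (z = 14.8): the r=11 sphere contributes a regular 16-gon of circumradius √(11²−3.8²) = 10.323 (area = (16/2)·10.323²·sin(360°/16) = 326.23 mm²); the r=4.5 sphere at (9.5, 13) slices to a regular 16-gon of circumradius 4.167 (√(r²−h²) with h=1.7 from center) (area = (16/2)·4.167²·sin(360°/16) = 53.15 mm²); the cube at (13.5, 14.5) (footprint 6×28.5) is included at this height (area 171.00 mm²); Taking the union: the 3 present regions are separate (no shared area or edge), so areas and boundary lengths simply add and each stays a separate island — area = 550.38 mm²; (rotated 80° about Z; rotation is an isometry so areas/perimeters/island counts are preserved). So its area = 550.38 mm². Layer 148 is larger (550.38 vs 438.45 mm²).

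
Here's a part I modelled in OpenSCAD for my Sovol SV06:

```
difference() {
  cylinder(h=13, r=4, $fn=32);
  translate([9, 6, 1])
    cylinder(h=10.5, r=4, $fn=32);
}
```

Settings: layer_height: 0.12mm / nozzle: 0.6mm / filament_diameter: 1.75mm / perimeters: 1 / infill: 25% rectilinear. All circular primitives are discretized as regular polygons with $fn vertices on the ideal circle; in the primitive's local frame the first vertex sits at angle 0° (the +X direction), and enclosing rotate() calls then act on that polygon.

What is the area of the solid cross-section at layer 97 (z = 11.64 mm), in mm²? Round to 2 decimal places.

At z = 11.64 mm: the r=4 cylinder contributes a regular 32-gon of circumradius 4 (area = (32/2)·4.000²·sin(360°/32) = 49.94 mm²); the cylinder at (9, 6) does not reach this height (z outside [1, 11.5]); Taking the first minus the rest: none of the subtracted shapes is present at this height, so the r=4 cylinder is unchanged — area = 49.94 mm². Overall, the cross-section is a single solid region. Net area = 49.94 mm².

49.94 mm²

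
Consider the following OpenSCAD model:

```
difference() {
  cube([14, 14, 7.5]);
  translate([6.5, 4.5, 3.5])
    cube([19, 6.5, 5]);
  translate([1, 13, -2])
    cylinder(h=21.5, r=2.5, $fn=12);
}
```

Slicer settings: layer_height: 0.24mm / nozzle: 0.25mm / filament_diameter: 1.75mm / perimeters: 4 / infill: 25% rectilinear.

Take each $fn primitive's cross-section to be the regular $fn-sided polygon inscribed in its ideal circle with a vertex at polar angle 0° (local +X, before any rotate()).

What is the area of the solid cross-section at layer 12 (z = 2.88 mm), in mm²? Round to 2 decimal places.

185.58 mm²

At z = 2.88 mm: the cube (footprint 14×14) is included at this height (area 196.00 mm²); the cube at (6.5, 4.5) does not reach this height (z outside [3.5, 8.5]); the r=2.5 cylinder at (1, 13) gives a regular 12-gon of circumradius 2.5 (constant along its height) (area = (12/2)·2.500²·sin(360°/12) = 18.75 mm²); Subtracting the remaining from the first: starting from the 14×14 cube (196.00 mm²), the r=2.5 cylinder at (1, 13) partially overlaps it — only the 10.42 mm² overlap (of its 18.75 mm²) is removed, clipping the outline — area = 185.58 mm². Overall, the cross-section is a single solid region. Net area = 185.58 mm².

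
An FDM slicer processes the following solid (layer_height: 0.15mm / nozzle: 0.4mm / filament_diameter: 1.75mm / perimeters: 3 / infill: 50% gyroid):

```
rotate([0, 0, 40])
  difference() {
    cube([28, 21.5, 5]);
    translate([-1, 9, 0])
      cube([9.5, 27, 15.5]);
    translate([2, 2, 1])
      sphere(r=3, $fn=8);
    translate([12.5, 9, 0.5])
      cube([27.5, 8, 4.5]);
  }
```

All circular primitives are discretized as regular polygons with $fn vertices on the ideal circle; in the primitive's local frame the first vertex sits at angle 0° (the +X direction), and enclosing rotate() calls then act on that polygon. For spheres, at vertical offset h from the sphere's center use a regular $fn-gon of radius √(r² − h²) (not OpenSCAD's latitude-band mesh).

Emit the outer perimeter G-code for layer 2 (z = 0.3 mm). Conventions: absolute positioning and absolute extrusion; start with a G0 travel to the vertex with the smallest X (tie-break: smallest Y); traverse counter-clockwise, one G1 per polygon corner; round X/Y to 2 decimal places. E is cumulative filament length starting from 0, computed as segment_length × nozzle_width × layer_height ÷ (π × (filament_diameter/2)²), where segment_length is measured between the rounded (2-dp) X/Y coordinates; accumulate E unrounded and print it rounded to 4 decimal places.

G0 X-7.31 Y21.93 Z0.30
G1 X0.73 Y12.36 E0.3118
G1 X-5.79 Y6.89 E0.5241
G1 X-2.63 Y3.13 E0.6466
G1 X-1.63 Y5.05 E0.7006
G1 X0.50 Y5.72 E0.7563
G1 X2.48 Y4.69 E0.8120
G1 X3.13 Y2.63 E0.8659
G1 X21.45 Y18.00 E1.4624
G1 X7.63 Y34.47 E1.9987
G1 X-7.31 Y21.93 E2.4853

At z = 0.3 mm: the cube (footprint 28×21.5) is included at this height; the cube at (-1, 9) is present — its section is the full 9.5×27 rectangle; the r=3 sphere at (2, 2) slices to a regular 8-gon of circumradius 2.917 (√(r²−h²) with h=0.7 from center); the cube at (12.5, 9) does not reach this height (z outside [0.5, 5]); Subtracting the remaining from the first: starting from the 28×21.5 cube, the 9.5×27 cube at (-1, 9) partially overlaps it — only the 106.25 mm² overlap (of its 256.50 mm²) is removed, clipping the outline; the r=3 sphere at (2, 2) partially overlaps it — only the 20.03 mm² overlap (of its 24.07 mm²) is removed, clipping the outline — 1 connected region; (whole slice rotated 40° about Z — lengths, areas and connectivity unchanged). The outline is a single polygon with 10 vertices. Extrusion per mm of travel: 0.4 × 0.15 / (π × 0.875²) = 0.024945. Accumulating E over each segment gives final E = 2.4853.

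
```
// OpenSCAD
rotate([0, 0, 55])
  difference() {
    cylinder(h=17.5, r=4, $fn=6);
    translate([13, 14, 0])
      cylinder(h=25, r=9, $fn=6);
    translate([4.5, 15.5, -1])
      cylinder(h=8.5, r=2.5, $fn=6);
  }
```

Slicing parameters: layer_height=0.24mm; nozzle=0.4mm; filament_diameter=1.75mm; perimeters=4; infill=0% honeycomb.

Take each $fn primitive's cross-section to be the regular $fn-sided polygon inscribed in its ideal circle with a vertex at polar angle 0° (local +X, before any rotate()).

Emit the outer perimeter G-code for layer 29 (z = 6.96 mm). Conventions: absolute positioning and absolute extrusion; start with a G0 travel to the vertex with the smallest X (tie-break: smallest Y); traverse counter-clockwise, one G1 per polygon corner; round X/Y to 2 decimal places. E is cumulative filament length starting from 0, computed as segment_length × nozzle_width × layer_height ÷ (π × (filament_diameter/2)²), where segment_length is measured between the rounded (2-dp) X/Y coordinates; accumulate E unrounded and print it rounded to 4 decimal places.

G0 X-3.98 Y0.35 Z6.96
G1 X-2.29 Y-3.28 E0.1598
G1 X1.69 Y-3.63 E0.3193
G1 X3.98 Y-0.35 E0.4789
G1 X2.29 Y3.28 E0.6388
G1 X-1.69 Y3.63 E0.7982
G1 X-3.98 Y0.35 E0.9579

At z = 6.96 mm: the cylinder: section is a regular 6-gon, circumradius r=4; the r=9 cylinder at (13, 14) gives a regular 6-gon of circumradius 9 (constant along its height); the cylinder at (4.5, 15.5): section is a regular 6-gon, circumradius r=2.5; Subtracting the remaining from the first: starting from the r=4 cylinder, the r=9 cylinder at (13, 14) misses the remaining region (no effect); the r=2.5 cylinder at (4.5, 15.5) misses the remaining region (no effect) — 1 connected region; (whole slice rotated 55° about Z — lengths, areas and connectivity unchanged). The outline is a single polygon with 6 vertices. Extrusion per mm of travel: 0.4 × 0.24 / (π × 0.875²) = 0.039912. Accumulating E over each segment gives final E = 0.9579.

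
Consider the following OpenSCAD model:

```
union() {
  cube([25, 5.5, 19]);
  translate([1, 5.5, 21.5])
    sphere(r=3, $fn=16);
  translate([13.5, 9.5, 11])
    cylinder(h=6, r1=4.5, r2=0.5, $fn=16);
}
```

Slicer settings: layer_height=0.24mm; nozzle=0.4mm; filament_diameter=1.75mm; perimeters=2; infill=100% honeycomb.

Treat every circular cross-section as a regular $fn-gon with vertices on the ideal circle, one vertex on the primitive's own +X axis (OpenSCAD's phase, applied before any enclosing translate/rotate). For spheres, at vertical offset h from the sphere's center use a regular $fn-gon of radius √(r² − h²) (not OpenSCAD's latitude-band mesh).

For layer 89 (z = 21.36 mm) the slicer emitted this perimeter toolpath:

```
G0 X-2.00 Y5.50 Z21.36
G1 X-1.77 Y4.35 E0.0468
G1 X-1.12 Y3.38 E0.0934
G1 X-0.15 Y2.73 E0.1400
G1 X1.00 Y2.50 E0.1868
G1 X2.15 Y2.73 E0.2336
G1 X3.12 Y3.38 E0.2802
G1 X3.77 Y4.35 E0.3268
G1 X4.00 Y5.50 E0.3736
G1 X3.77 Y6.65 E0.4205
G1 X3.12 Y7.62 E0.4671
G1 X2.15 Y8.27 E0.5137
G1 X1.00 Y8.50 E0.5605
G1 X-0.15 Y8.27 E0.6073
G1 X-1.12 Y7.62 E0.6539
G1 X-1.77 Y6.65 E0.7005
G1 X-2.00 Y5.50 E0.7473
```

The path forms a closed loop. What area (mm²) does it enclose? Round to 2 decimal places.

27.54 mm²

Apply the shoelace formula to the sequence of (X, Y) vertices; enclosed area = 27.54 mm².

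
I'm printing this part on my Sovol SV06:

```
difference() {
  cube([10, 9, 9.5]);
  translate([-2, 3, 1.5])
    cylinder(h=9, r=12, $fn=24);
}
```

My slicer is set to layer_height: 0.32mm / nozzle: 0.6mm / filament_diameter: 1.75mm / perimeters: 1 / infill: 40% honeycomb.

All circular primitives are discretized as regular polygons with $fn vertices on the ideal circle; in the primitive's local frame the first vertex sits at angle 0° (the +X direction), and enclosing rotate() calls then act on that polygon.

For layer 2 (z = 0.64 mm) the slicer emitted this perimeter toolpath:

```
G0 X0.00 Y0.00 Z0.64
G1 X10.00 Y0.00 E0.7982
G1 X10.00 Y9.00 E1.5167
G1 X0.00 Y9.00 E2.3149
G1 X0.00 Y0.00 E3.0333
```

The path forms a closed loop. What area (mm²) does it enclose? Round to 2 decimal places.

90.00 mm²

Apply the shoelace formula to the sequence of (X, Y) vertices; enclosed area = 90.00 mm².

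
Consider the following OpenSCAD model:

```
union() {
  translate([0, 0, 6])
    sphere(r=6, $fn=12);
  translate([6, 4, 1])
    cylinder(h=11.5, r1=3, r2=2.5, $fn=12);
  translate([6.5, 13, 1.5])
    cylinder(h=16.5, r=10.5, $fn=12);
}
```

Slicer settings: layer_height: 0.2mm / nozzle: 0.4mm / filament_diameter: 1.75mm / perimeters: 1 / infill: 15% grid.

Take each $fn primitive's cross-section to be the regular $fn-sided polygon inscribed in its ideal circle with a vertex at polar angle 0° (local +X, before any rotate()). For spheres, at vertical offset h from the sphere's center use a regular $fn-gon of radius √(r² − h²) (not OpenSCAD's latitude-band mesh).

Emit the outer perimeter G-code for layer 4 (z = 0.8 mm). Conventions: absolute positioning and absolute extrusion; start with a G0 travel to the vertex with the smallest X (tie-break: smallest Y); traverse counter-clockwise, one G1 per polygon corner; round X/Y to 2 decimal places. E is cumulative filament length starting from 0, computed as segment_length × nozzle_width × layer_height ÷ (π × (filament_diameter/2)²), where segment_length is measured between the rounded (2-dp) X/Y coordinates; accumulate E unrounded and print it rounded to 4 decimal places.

G0 X-2.99 Y0.00 Z0.80
G1 X-2.59 Y-1.50 E0.0516
G1 X-1.50 Y-2.59 E0.1029
G1 X0.00 Y-2.99 E0.1545
G1 X1.50 Y-2.59 E0.2062
G1 X2.59 Y-1.50 E0.2574
G1 X2.99 Y0.00 E0.3091
G1 X2.59 Y1.50 E0.3607
G1 X1.50 Y2.59 E0.4120
G1 X0.00 Y2.99 E0.4636
G1 X-1.50 Y2.59 E0.5152
G1 X-2.59 Y1.50 E0.5665
G1 X-2.99 Y0.00 E0.6181

At z = 0.8 mm: the r=6 sphere contributes a regular 12-gon of circumradius √(6²−5.2²) = 2.993; the cone at (6, 4) is absent (z outside [1, 12.5]); the cylinder at (6.5, 13) is not intersected at this z (z outside [1.5, 18]); Combining (union): only the r=6 sphere is present, so the union is just that shape — 1 connected region. The outline is a single polygon with 12 vertices. Extrusion per mm of travel: 0.4 × 0.2 / (π × 0.875²) = 0.033260. Accumulating E over each segment gives final E = 0.6181.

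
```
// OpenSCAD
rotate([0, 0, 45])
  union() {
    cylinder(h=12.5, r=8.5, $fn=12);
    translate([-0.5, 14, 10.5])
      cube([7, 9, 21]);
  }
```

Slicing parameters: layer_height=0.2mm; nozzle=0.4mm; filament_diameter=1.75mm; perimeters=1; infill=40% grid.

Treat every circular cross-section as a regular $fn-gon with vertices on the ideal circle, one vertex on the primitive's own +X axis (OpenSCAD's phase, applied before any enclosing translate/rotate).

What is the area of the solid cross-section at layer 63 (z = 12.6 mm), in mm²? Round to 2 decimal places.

At z = 12.6 mm: the cylinder is not intersected at this z (z outside [0, 12.5]); the cube at (-0.5, 14) is present — its section is the full 7×9 rectangle (area 63.00 mm²); Taking the union: only the 7×9 cube at (-0.5, 14) is present, so the union is just that shape — area = 63.00 mm²; (rotated 45° about Z; rotation is an isometry so areas/perimeters/island counts are preserved). Overall, the cross-section is a single solid region. Net area = 63.00 mm².

63.00 mm²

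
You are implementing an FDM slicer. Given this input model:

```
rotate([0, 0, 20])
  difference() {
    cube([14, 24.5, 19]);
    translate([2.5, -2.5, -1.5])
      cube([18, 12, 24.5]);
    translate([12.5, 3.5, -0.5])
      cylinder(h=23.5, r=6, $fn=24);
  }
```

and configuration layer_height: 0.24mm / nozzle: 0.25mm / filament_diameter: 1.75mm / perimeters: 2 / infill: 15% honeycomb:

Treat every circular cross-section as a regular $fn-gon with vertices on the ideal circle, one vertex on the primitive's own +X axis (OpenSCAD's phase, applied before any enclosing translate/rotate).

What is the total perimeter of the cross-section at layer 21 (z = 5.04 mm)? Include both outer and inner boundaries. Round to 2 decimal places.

At z = 5.04 mm: the cube is present — its section is the full 14×24.5 rectangle (perimeter 77.00 mm); the cube at (2.5, -2.5) is present — its section is the full 18×12 rectangle (perimeter 60.00 mm); the r=6 cylinder at (12.5, 3.5) gives a regular 24-gon of circumradius 6 (constant along its height) (perimeter = 2·24·6.000·sin(180°/24) = 37.59 mm); After the difference (first − rest): starting from the 14×24.5 cube, the 18×12 cube at (2.5, -2.5) partially overlaps it — only the 109.25 mm² overlap (of its 216.00 mm²) is removed, clipping the outline; the r=6 cylinder at (12.5, 3.5) misses the remaining region (no effect) — boundary = 77.00 mm; (whole slice rotated 20° about Z — lengths, areas and connectivity unchanged). Overall, the cross-section is a single solid region. Total boundary length (outer) = 77.00 mm.

77.00 mm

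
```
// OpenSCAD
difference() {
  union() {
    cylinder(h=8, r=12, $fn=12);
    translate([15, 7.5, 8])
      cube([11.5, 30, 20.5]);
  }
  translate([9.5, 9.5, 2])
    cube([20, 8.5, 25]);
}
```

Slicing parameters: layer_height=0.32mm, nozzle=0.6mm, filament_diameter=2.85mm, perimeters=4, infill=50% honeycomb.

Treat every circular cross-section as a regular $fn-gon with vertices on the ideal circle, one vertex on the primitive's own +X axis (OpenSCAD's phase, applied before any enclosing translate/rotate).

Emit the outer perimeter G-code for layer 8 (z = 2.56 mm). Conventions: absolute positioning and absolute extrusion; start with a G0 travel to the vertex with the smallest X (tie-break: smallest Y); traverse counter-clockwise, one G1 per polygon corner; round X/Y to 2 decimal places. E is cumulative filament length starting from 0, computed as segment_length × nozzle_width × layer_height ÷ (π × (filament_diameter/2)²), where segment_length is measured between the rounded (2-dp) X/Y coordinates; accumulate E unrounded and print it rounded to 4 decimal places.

At z = 2.56 mm: the cylinder: section is a regular 12-gon, circumradius r=12; the cube at (15, 7.5) is not intersected at this z (z outside [8, 28.5]); Combining (union): only the r=12 cylinder is present, so the union is just that shape — 1 connected region; the 20×8.5 cube at (9.5, 9.5) contributes its full rectangle; Subtracting the remaining from the first: starting from the result so far, the 20×8.5 cube at (9.5, 9.5) misses the remaining region (no effect) — 1 connected region. The outline is a single polygon with 12 vertices. Extrusion per mm of travel: 0.6 × 0.32 / (π × 1.425²) = 0.030097. Accumulating E over each segment gives final E = 2.2432.

G0 X-12.00 Y0.00 Z2.56
G1 X-10.39 Y-6.00 E0.1870
G1 X-6.00 Y-10.39 E0.3738
G1 X0.00 Y-12.00 E0.5608
G1 X6.00 Y-10.39 E0.7478
G1 X10.39 Y-6.00 E0.9346
G1 X12.00 Y0.00 E1.1216
G1 X10.39 Y6.00 E1.3086
G1 X6.00 Y10.39 E1.4954
G1 X0.00 Y12.00 E1.6824
G1 X-6.00 Y10.39 E1.8693
G1 X-10.39 Y6.00 E2.0562
G1 X-12.00 Y0.00 E2.2432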